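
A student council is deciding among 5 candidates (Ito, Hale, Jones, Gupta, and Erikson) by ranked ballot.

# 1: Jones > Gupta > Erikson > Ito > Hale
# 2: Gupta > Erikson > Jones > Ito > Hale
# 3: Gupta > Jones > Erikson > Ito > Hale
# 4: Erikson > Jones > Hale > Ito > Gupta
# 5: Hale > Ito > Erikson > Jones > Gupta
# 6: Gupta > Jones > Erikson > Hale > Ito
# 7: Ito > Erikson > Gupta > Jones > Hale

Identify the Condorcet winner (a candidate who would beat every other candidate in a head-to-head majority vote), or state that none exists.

Gupta

Head-to-head results (7 voters total):
Ito vs Hale: Ito wins 4–3.
Ito vs Jones: Jones wins 5–2.
Ito vs Gupta: Gupta wins 4–3.
Ito vs Erikson: Erikson wins 5–2.
Hale vs Jones: Jones wins 6–1.
Hale vs Gupta: Gupta wins 5–2.
Hale vs Erikson: Erikson wins 6–1.
Jones vs Gupta: Gupta wins 4–3.
Jones vs Erikson: Erikson wins 4–3.
Gupta vs Erikson: Gupta wins 4–3.
Gupta beats each rival — Ito (4–3), Hale (5–2), Jones (4–3), Erikson (4–3) — so Gupta is the Condorcet winner.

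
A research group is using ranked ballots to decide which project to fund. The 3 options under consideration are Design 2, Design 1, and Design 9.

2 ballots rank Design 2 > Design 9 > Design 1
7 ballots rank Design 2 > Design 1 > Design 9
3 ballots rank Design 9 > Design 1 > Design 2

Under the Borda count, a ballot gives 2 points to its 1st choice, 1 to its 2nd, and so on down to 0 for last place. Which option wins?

Borda scores:
  Design 2: 2·2 + 7·2 + 3·0 = 18
  Design 1: 2·0 + 7·1 + 3·1 = 10
  Design 9: 2·1 + 7·0 + 3·2 = 8
Design 2 has the highest total.

Design 2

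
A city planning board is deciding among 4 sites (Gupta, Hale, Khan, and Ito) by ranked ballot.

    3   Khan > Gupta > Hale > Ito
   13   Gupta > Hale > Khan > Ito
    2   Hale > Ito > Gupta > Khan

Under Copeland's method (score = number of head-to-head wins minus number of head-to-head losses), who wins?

Gupta

Pairwise results:
  Gupta vs Hale: Gupta wins 16–2.
  Gupta vs Khan: Gupta wins 15–3.
  Gupta vs Ito: Gupta wins 16–2.
  Hale vs Khan: Hale wins 15–3.
  Hale vs Ito: Hale wins 18–0.
  Khan vs Ito: Khan wins 16–2.
Copeland scores (wins − losses):
  Gupta: 3 − 0 = 3
  Hale: 2 − 1 = 1
  Khan: 1 − 2 = -1
  Ito: 0 − 3 = -3
Gupta has the best Copeland score.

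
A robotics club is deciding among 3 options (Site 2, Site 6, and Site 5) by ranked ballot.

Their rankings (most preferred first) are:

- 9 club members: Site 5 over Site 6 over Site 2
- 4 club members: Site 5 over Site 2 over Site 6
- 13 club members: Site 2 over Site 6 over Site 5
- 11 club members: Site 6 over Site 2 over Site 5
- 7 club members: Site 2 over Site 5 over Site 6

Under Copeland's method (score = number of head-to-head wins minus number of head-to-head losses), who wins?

Pairwise results:
  Site 2 vs Site 6: Site 2 wins 24–20.
  Site 2 vs Site 5: Site 2 wins 31–13.
  Site 6 vs Site 5: Site 6 wins 24–20.
Copeland scores (wins − losses):
  Site 2: 2 − 0 = 2
  Site 6: 1 − 1 = 0
  Site 5: 0 − 2 = -2
Site 2 has the best Copeland score.

Site 2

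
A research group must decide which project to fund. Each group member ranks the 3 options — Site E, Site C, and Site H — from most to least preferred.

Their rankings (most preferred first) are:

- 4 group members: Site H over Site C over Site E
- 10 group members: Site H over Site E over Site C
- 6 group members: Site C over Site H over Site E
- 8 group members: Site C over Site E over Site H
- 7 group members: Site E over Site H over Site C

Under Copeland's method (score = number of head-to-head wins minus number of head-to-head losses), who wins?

Site H

Pairwise results:
  Site E vs Site C: Site C wins 18–17.
  Site E vs Site H: Site H wins 20–15.
  Site C vs Site H: Site H wins 21–14.
Copeland scores (wins − losses):
  Site E: 0 − 2 = -2
  Site C: 1 − 1 = 0
  Site H: 2 − 0 = 2
Site H has the best Copeland score.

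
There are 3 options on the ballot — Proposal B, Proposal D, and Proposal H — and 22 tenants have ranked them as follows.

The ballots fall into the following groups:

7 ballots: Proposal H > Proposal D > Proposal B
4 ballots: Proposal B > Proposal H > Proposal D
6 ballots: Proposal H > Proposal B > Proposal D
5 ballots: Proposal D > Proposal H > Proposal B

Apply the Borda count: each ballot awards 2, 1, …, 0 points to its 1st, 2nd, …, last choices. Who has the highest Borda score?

Proposal H

Borda scores:
  Proposal B: 7·0 + 4·2 + 6·1 + 5·0 = 14
  Proposal D: 7·1 + 4·0 + 6·0 + 5·2 = 17
  Proposal H: 7·2 + 4·1 + 6·2 + 5·1 = 35
Proposal H has the highest total.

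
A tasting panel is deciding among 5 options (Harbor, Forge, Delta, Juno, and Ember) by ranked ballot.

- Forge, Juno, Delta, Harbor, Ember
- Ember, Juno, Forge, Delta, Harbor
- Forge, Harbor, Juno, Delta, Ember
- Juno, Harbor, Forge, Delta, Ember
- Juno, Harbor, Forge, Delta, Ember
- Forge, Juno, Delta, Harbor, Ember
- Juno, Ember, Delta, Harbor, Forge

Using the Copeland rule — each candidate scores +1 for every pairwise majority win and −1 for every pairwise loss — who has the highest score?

Pairwise results:
  Harbor vs Forge: Forge wins 4–3.
  Harbor vs Delta: Delta wins 4–3.
  Harbor vs Juno: Juno wins 6–1.
  Harbor vs Ember: Harbor wins 5–2.
  Forge vs Delta: Forge wins 6–1.
  Forge vs Juno: Juno wins 4–3.
  Forge vs Ember: Forge wins 5–2.
  Delta vs Juno: Juno wins 7–0.
  Delta vs Ember: Delta wins 5–2.
  Juno vs Ember: Juno wins 6–1.
Copeland scores (wins − losses):
  Harbor: 1 − 3 = -2
  Forge: 3 − 1 = 2
  Delta: 2 − 2 = 0
  Juno: 4 − 0 = 4
  Ember: 0 − 4 = -4
Juno has the best Copeland score.

Juno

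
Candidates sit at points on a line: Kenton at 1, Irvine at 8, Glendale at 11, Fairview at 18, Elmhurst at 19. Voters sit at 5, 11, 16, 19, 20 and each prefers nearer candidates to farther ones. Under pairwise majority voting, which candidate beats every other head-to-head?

Fairview

With single-peaked preferences on a line, the Condorcet winner is the candidate closest to the median voter.
The median voter (position 16) is closest to Fairview at 18.
Check: Fairview vs Kenton — voters closer to Fairview: 4 of 5.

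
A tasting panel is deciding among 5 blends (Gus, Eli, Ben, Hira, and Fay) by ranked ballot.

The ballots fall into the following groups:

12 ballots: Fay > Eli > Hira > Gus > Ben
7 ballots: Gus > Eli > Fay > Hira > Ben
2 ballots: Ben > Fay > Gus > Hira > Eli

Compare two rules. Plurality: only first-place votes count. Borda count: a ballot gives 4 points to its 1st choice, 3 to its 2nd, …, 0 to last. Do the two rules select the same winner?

Plurality first-place counts: Gus 7, Eli 0, Ben 2, Hira 0, Fay 12 → Fay.
Borda totals: Gus 44, Eli 57, Ben 8, Hira 33, Fay 68 → Fay.
The two rules agree on Fay.

Yes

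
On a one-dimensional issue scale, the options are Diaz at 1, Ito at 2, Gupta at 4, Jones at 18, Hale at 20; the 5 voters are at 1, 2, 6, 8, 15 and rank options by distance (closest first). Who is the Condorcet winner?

Gupta

With single-peaked preferences on a line, the Condorcet winner is the candidate closest to the median voter.
The median voter (position 6) is closest to Gupta at 4.
Check: Gupta vs Hale — voters closer to Gupta: 4 of 5.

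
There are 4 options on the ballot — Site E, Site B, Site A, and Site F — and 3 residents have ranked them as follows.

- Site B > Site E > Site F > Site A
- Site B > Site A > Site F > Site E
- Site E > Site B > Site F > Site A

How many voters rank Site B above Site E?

2

Ballots ranking Site B above Site E: 2.
Ballots ranking Site E above Site B: 1.
So 2 of 3 voters prefer Site B to Site E.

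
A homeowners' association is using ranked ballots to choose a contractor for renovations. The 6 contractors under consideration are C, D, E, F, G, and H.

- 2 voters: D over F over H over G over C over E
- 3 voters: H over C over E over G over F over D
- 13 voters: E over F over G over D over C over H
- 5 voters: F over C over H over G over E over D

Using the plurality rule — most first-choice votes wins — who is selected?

E

First-place vote totals:
  C: 0
  D: 2
  E: 13
  F: 5
  G: 0
  H: 3
E has the most first-place votes.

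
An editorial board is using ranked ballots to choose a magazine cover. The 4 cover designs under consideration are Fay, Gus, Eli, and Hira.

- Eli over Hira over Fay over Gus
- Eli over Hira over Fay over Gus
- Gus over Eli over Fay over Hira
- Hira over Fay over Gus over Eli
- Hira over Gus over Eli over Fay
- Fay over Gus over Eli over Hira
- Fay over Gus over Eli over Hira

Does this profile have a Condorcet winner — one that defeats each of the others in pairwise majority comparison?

No

Head-to-head results (7 voters total):
Fay vs Gus: Fay wins 5–2.
Fay vs Eli: Eli wins 4–3.
Fay vs Hira: Hira wins 4–3.
Gus vs Eli: Gus wins 5–2.
Gus vs Hira: Hira wins 4–3.
Eli vs Hira: Eli wins 5–2.
No candidate beats all others: Fay beats Gus beats Eli beats Fay, a majority cycle.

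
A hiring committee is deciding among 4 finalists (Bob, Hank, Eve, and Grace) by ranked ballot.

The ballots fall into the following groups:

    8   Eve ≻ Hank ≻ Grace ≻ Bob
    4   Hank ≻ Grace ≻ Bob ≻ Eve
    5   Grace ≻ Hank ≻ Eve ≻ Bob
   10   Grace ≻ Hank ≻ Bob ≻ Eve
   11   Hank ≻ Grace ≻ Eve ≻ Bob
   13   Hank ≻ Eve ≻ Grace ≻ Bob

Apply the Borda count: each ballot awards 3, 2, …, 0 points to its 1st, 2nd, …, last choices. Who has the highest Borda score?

Borda scores:
  Bob: 8·0 + 4·1 + 5·0 + 10·1 + 11·0 + 13·0 = 14
  Hank: 8·2 + 4·3 + 5·2 + 10·2 + 11·3 + 13·3 = 130
  Eve: 8·3 + 4·0 + 5·1 + 10·0 + 11·1 + 13·2 = 66
  Grace: 8·1 + 4·2 + 5·3 + 10·3 + 11·2 + 13·1 = 96
Hank has the highest total.

Hank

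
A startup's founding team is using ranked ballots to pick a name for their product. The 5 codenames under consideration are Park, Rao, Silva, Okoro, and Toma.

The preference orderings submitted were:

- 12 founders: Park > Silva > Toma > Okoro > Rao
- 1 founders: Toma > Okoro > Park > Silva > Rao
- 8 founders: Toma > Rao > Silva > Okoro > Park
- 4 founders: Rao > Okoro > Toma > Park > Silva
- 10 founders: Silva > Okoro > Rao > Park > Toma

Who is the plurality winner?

Park

First-place vote totals:
  Park: 12
  Rao: 4
  Silva: 10
  Okoro: 0
  Toma: 9
Park has the most first-place votes.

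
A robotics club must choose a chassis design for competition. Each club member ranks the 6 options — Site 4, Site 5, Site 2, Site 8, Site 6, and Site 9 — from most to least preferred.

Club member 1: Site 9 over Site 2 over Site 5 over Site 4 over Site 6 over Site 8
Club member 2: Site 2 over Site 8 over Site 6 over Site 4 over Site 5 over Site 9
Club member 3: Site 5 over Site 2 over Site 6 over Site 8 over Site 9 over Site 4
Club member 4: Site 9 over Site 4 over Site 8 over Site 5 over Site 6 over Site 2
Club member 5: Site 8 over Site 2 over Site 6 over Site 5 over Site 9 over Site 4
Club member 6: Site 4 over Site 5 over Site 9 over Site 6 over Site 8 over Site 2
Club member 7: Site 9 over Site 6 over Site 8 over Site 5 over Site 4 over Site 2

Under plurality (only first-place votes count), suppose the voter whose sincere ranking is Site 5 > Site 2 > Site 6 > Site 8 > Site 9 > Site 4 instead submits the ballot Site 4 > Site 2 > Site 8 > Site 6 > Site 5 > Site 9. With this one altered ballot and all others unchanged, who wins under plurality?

Site 9

First-place totals with the altered ballot: Site 4 2, Site 5 0, Site 2 1, Site 8 1, Site 6 0, Site 9 3.
The winner is unchanged: still Site 9.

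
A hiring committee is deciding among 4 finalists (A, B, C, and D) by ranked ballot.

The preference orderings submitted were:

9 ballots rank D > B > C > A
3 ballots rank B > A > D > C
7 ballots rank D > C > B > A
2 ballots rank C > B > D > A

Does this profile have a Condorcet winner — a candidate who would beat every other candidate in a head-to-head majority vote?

Head-to-head results (21 voters total):
A vs B: B wins 21–0.
A vs C: C wins 18–3.
A vs D: D wins 18–3.
B vs C: B wins 12–9.
B vs D: D wins 16–5.
C vs D: D wins 19–2.
D beats each rival — A (18–3), B (16–5), C (19–2) — so D is the Condorcet winner.

Yes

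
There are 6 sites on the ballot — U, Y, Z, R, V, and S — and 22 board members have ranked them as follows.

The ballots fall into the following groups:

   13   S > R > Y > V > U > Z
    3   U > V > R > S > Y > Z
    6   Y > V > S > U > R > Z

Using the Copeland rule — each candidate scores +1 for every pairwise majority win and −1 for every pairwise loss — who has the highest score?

S

Pairwise results:
  U vs Y: Y wins 19–3.
  U vs Z: U wins 22–0.
  U vs R: R wins 13–9.
  U vs V: V wins 19–3.
  U vs S: S wins 19–3.
  Y vs Z: Y wins 22–0.
  Y vs R: R wins 16–6.
  Y vs V: Y wins 19–3.
  Y vs S: S wins 16–6.
  Z vs R: R wins 22–0.
  Z vs V: V wins 22–0.
  Z vs S: S wins 22–0.
  R vs V: R wins 13–9.
  R vs S: S wins 19–3.
  V vs S: S wins 13–9.
Copeland scores (wins − losses):
  U: 1 − 4 = -3
  Y: 3 − 2 = 1
  Z: 0 − 5 = -5
  R: 4 − 1 = 3
  V: 2 − 3 = -1
  S: 5 − 0 = 5
S has the best Copeland score.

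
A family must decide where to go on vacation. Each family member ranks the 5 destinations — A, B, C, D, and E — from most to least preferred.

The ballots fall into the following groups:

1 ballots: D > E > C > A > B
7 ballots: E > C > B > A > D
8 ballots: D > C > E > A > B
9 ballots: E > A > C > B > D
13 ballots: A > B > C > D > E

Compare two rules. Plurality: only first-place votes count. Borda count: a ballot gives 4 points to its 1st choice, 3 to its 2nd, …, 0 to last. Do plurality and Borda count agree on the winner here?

No

Plurality first-place counts: A 13, B 0, C 0, D 9, E 16 → E.
Borda totals: A 95, B 62, C 91, D 49, E 83 → A.
The two rules disagree: plurality picks E, Borda picks A.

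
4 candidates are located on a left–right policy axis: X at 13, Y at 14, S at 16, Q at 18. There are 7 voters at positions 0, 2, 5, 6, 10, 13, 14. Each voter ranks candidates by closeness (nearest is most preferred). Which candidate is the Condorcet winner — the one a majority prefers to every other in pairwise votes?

With single-peaked preferences on a line, the Condorcet winner is the candidate closest to the median voter.
The median voter (position 6) is closest to X at 13.
Check: X vs Y — voters closer to X: 6 of 7.

X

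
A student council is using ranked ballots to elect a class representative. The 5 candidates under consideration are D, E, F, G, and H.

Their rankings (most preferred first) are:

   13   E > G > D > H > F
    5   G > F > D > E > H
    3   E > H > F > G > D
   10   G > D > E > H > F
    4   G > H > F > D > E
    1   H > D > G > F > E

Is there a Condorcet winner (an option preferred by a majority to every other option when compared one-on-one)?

Yes

Head-to-head results (36 voters total):
D vs E: D wins 20–16.
D vs F: D wins 24–12.
D vs G: G wins 35–1.
D vs H: D wins 28–8.
E vs F: E wins 26–10.
E vs G: G wins 20–16.
E vs H: E wins 31–5.
F vs G: G wins 33–3.
F vs H: H wins 31–5.
G vs H: G wins 32–4.
G beats each rival — D (35–1), E (20–16), F (33–3), H (32–4) — so G is the Condorcet winner.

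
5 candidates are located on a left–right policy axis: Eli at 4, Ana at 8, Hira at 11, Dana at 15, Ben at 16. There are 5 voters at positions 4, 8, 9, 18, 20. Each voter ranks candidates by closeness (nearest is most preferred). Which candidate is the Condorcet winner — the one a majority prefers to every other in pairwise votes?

With single-peaked preferences on a line, the Condorcet winner is the candidate closest to the median voter.
The median voter (position 9) is closest to Ana at 8.
Check: Ana vs Eli — voters closer to Ana: 4 of 5.

Ana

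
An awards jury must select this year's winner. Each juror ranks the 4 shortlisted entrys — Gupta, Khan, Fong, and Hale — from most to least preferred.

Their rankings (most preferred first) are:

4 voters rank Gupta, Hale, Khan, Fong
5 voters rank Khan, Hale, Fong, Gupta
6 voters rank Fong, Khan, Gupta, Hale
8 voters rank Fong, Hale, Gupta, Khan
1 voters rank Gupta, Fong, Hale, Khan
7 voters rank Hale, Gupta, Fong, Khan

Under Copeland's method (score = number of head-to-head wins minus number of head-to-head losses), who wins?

Hale

Pairwise results:
  Gupta vs Khan: Gupta wins 20–11.
  Gupta vs Fong: Fong wins 19–12.
  Gupta vs Hale: Hale wins 20–11.
  Khan vs Fong: Fong wins 22–9.
  Khan vs Hale: Hale wins 20–11.
  Fong vs Hale: Hale wins 16–15.
Copeland scores (wins − losses):
  Gupta: 1 − 2 = -1
  Khan: 0 − 3 = -3
  Fong: 2 − 1 = 1
  Hale: 3 − 0 = 3
Hale has the best Copeland score.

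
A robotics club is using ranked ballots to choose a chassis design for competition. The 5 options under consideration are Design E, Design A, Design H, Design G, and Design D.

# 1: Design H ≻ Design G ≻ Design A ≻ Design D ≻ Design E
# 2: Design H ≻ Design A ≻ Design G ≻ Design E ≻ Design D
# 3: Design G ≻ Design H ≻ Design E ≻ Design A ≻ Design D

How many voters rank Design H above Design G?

2

Ballots ranking Design H above Design G: 2.
Ballots ranking Design G above Design H: 1.
So 2 of 3 voters prefer Design H to Design G.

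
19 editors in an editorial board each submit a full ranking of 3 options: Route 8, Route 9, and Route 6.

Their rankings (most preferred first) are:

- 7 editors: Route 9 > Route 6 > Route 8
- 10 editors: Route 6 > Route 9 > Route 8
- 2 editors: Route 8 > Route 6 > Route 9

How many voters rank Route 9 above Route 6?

7

Ballots ranking Route 9 above Route 6: 7.
Ballots ranking Route 6 above Route 9: 10+2 = 12.
So 7 of 19 voters prefer Route 9 to Route 6.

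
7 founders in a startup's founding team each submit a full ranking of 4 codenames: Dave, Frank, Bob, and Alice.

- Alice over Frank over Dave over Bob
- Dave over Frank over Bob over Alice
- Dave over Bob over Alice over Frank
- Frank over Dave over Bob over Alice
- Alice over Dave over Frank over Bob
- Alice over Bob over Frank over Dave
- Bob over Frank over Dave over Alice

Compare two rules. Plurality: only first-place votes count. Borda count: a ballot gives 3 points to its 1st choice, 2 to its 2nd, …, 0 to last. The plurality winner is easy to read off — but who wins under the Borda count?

Plurality first-place counts: Dave 2, Frank 1, Bob 1, Alice 3 → Alice.
Borda totals: Dave 12, Frank 11, Bob 9, Alice 10 → Dave.

Dave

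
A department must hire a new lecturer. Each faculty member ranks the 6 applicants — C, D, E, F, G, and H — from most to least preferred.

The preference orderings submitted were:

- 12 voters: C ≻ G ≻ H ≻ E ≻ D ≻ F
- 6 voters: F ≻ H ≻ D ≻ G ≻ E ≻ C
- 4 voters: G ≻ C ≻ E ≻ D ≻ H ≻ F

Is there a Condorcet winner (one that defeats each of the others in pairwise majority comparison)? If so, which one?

Head-to-head results (22 voters total):
C vs D: C wins 16–6.
C vs E: C wins 16–6.
C vs F: C wins 16–6.
C vs G: C wins 12–10.
C vs H: C wins 16–6.
D vs E: E wins 16–6.
D vs F: D wins 16–6.
D vs G: G wins 16–6.
D vs H: H wins 18–4.
E vs F: E wins 16–6.
E vs G: G wins 22–0.
E vs H: H wins 18–4.
F vs G: G wins 16–6.
F vs H: H wins 16–6.
G vs H: G wins 16–6.
C beats each rival — D (16–6), E (16–6), F (16–6), G (12–10), H (16–6) — so C is the Condorcet winner.

C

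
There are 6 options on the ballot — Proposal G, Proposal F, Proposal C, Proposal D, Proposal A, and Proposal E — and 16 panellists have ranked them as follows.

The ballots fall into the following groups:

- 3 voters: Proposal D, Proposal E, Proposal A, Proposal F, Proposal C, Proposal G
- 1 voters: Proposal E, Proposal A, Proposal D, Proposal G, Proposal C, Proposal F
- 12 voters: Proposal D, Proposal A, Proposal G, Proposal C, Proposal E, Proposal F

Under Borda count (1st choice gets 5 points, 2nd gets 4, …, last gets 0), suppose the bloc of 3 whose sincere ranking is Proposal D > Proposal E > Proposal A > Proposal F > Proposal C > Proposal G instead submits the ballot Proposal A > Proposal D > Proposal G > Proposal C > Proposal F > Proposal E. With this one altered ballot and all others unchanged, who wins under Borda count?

Borda totals with the altered ballot: Proposal G 47, Proposal F 3, Proposal C 31, Proposal D 75, Proposal A 67, Proposal E 17.
The winner is unchanged: still Proposal D.

Proposal D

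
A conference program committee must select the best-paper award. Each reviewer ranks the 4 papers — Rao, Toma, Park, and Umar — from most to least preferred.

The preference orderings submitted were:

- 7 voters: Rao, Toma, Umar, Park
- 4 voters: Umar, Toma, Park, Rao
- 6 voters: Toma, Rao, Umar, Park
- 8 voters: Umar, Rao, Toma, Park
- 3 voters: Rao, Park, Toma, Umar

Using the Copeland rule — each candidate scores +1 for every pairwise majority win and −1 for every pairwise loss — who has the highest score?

Pairwise results:
  Rao vs Toma: Rao wins 18–10.
  Rao vs Park: Rao wins 24–4.
  Rao vs Umar: Rao wins 16–12.
  Toma vs Park: Toma wins 25–3.
  Toma vs Umar: Toma wins 16–12.
  Park vs Umar: Umar wins 25–3.
Copeland scores (wins − losses):
  Rao: 3 − 0 = 3
  Toma: 2 − 1 = 1
  Park: 0 − 3 = -3
  Umar: 1 − 2 = -1
Rao has the best Copeland score.

Rao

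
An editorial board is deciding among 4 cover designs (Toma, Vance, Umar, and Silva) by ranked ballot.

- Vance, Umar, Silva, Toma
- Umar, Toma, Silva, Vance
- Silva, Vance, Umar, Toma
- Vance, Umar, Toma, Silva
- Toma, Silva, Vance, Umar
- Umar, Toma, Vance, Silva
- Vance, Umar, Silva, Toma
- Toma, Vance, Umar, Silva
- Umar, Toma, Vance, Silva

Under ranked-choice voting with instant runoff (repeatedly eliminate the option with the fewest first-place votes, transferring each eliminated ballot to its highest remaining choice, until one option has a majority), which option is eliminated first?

Silva

Round 1: Vance 3, Umar 3, Toma 2, Silva 1. Silva has the fewest and is eliminated.
Round 2: Vance 4, Umar 3, Toma 2. Toma has the fewest and is eliminated.
Round 3: Vance 6, Umar 3. Vance has a majority.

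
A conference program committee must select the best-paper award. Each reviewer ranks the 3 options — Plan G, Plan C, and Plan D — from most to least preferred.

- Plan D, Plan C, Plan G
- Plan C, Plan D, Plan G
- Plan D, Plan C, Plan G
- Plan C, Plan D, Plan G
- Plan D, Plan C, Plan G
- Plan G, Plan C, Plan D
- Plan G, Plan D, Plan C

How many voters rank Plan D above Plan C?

4

Ballots ranking Plan D above Plan C: 4.
Ballots ranking Plan C above Plan D: 3.
So 4 of 7 voters prefer Plan D to Plan C.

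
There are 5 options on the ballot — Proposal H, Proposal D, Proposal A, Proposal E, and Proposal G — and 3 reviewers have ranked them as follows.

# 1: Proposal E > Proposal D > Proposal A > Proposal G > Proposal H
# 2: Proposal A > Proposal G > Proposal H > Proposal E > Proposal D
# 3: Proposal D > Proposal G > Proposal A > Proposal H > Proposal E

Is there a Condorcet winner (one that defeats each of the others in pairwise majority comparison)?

No

Head-to-head results (3 voters total):
Proposal H vs Proposal D: Proposal D wins 2–1.
Proposal H vs Proposal A: Proposal A wins 3–0.
Proposal H vs Proposal E: Proposal H wins 2–1.
Proposal H vs Proposal G: Proposal G wins 3–0.
Proposal D vs Proposal A: Proposal D wins 2–1.
Proposal D vs Proposal E: Proposal E wins 2–1.
Proposal D vs Proposal G: Proposal D wins 2–1.
Proposal A vs Proposal E: Proposal A wins 2–1.
Proposal A vs Proposal G: Proposal A wins 2–1.
Proposal E vs Proposal G: Proposal G wins 2–1.
No candidate beats all others: Proposal H beats Proposal E beats Proposal D beats Proposal H, a majority cycle.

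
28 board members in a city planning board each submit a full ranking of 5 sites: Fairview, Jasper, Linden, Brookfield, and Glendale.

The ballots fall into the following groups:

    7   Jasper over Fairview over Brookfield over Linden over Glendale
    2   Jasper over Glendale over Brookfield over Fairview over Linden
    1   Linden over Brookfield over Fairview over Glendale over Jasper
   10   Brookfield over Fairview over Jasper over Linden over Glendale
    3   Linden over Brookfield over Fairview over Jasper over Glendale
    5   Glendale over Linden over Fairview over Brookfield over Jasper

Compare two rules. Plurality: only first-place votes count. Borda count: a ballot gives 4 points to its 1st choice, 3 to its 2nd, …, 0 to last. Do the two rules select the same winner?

Plurality first-place counts: Fairview 0, Jasper 9, Linden 4, Brookfield 10, Glendale 5 → Brookfield.
Borda totals: Fairview 71, Jasper 59, Linden 48, Brookfield 75, Glendale 27 → Brookfield.
The two rules agree on Brookfield.

Yes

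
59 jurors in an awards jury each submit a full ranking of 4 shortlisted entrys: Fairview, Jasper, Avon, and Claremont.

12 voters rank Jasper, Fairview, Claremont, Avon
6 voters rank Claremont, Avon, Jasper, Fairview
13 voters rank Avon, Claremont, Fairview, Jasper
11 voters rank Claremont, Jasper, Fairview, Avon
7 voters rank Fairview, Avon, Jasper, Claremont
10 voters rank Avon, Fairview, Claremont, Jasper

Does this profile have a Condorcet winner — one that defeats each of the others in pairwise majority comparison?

No

Head-to-head results (59 voters total):
Fairview vs Jasper: Fairview wins 30–29.
Fairview vs Avon: Fairview wins 30–29.
Fairview vs Claremont: Claremont wins 30–29.
Jasper vs Avon: Avon wins 36–23.
Jasper vs Claremont: Claremont wins 40–19.
Avon vs Claremont: Avon wins 30–29.
No candidate beats all others: Fairview beats Avon beats Claremont beats Fairview, a majority cycle.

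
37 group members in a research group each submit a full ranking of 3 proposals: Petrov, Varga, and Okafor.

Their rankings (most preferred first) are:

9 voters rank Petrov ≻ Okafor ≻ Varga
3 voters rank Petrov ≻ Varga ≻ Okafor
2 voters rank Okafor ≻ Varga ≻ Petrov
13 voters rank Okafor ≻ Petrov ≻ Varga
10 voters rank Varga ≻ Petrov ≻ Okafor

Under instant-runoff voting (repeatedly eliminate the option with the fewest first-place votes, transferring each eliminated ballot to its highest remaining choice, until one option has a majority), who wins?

Petrov

Round 1: Okafor 15, Petrov 12, Varga 10. Varga has the fewest and is eliminated.
Round 2: Petrov 22, Okafor 15. Petrov has a majority.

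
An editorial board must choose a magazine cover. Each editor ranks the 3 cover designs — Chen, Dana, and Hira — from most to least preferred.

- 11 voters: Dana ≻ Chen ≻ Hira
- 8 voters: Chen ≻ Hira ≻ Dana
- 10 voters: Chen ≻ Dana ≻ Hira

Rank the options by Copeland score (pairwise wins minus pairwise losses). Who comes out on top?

Chen

Pairwise results:
  Chen vs Dana: Chen wins 18–11.
  Chen vs Hira: Chen wins 29–0.
  Dana vs Hira: Dana wins 21–8.
Copeland scores (wins − losses):
  Chen: 2 − 0 = 2
  Dana: 1 − 1 = 0
  Hira: 0 − 2 = -2
Chen has the best Copeland score.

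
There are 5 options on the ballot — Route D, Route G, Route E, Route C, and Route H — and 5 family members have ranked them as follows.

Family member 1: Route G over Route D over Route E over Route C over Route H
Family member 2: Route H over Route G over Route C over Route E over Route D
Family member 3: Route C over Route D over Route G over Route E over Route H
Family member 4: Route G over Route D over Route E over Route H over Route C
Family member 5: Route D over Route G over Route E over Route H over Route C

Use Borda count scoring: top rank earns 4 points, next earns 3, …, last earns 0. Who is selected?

Route G

Borda scores:
  Route D: 3 + 0 + 3 + 3 + 4 = 13
  Route G: 4 + 3 + 2 + 4 + 3 = 16
  Route E: 2 + 1 + 1 + 2 + 2 = 8
  Route C: 1 + 2 + 4 + 0 + 0 = 7
  Route H: 0 + 4 + 0 + 1 + 1 = 6
Route G has the highest total.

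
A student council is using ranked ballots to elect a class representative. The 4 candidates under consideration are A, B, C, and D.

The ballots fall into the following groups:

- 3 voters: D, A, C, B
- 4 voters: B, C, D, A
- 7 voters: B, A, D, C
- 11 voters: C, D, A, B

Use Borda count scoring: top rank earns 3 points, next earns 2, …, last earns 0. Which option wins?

C

Borda scores:
  A: 3·2 + 4·0 + 7·2 + 11·1 = 31
  B: 3·0 + 4·3 + 7·3 + 11·0 = 33
  C: 3·1 + 4·2 + 7·0 + 11·3 = 44
  D: 3·3 + 4·1 + 7·1 + 11·2 = 42
C has the highest total.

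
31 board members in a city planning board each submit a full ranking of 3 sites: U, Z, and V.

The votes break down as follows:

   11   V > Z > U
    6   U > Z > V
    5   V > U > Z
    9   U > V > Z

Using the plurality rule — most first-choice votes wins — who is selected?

V

First-place vote totals:
  U: 15
  Z: 0
  V: 16
V has the most first-place votes.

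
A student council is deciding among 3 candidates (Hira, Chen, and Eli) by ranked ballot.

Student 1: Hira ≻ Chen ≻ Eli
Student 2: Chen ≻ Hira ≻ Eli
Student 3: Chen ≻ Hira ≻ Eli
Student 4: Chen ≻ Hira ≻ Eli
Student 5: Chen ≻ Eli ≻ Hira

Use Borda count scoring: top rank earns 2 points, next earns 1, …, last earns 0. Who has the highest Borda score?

Chen

Borda scores:
  Hira: 2 + 1 + 1 + 1 + 0 = 5
  Chen: 1 + 2 + 2 + 2 + 2 = 9
  Eli: 0 + 0 + 0 + 0 + 1 = 1
Chen has the highest total.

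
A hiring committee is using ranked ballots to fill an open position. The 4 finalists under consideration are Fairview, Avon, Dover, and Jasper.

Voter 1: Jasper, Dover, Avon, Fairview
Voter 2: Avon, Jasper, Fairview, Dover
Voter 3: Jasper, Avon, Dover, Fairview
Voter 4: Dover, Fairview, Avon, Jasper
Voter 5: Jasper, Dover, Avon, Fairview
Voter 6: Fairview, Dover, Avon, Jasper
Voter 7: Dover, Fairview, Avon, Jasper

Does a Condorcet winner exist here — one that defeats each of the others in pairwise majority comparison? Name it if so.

None — there is no Condorcet winner

Head-to-head results (7 voters total):
Fairview vs Avon: Avon wins 4–3.
Fairview vs Dover: Dover wins 5–2.
Fairview vs Jasper: Jasper wins 4–3.
Avon vs Dover: Dover wins 5–2.
Avon vs Jasper: Avon wins 4–3.
Dover vs Jasper: Jasper wins 4–3.
No candidate beats all others: Avon beats Jasper beats Dover beats Avon, a majority cycle.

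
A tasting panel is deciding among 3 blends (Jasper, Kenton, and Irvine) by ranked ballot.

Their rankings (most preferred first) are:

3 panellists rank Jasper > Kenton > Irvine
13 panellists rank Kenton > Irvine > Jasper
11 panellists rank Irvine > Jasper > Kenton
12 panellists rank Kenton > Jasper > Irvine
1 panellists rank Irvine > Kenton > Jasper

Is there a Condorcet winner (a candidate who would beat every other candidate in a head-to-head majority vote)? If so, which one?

Head-to-head results (40 voters total):
Jasper vs Kenton: Kenton wins 26–14.
Jasper vs Irvine: Irvine wins 25–15.
Kenton vs Irvine: Kenton wins 28–12.
Kenton beats each rival — Jasper (26–14), Irvine (28–12) — so Kenton is the Condorcet winner.

Kenton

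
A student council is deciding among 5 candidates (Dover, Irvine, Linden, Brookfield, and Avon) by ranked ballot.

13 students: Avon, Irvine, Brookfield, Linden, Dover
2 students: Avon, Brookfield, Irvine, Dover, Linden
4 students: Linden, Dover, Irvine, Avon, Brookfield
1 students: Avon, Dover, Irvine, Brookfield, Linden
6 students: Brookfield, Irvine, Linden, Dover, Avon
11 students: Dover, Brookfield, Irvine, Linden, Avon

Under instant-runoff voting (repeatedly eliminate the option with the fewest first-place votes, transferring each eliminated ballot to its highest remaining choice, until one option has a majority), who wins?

Round 1: Avon 16, Dover 11, Brookfield 6, Linden 4, Irvine 0. Irvine has the fewest and is eliminated.
Round 2: Avon 16, Dover 11, Brookfield 6, Linden 4. Linden has the fewest and is eliminated.
Round 3: Avon 16, Dover 15, Brookfield 6. Brookfield has the fewest and is eliminated.
Round 4: Dover 21, Avon 16. Dover has a majority.

Dover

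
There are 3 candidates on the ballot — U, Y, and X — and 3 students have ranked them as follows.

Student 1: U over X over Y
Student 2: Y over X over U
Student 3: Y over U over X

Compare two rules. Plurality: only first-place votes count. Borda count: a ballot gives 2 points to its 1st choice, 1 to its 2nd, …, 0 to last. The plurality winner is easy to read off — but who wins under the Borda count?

Y

Plurality first-place counts: U 1, Y 2, X 0 → Y.
Borda totals: U 3, Y 4, X 2 → Y.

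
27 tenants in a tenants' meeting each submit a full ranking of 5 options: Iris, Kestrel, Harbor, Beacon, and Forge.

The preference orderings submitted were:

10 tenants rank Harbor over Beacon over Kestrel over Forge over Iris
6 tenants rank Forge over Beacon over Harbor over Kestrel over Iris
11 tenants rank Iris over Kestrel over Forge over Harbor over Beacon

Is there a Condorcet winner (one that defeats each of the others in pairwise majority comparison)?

No

Head-to-head results (27 voters total):
Iris vs Kestrel: Kestrel wins 16–11.
Iris vs Harbor: Harbor wins 16–11.
Iris vs Beacon: Beacon wins 16–11.
Iris vs Forge: Forge wins 16–11.
Kestrel vs Harbor: Harbor wins 16–11.
Kestrel vs Beacon: Beacon wins 16–11.
Kestrel vs Forge: Kestrel wins 21–6.
Harbor vs Beacon: Harbor wins 21–6.
Harbor vs Forge: Forge wins 17–10.
Beacon vs Forge: Forge wins 17–10.
No candidate beats all others: Kestrel beats Forge beats Harbor beats Kestrel, a majority cycle.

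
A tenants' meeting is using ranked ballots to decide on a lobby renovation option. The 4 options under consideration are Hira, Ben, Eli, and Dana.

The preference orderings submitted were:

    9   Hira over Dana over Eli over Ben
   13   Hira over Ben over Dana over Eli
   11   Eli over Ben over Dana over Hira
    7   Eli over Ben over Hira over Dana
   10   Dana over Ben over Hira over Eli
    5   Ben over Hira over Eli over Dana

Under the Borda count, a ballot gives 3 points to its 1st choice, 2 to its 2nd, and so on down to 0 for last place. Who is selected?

Borda scores:
  Hira: 9·3 + 13·3 + 11·0 + 7·1 + 10·1 + 5·2 = 93
  Ben: 9·0 + 13·2 + 11·2 + 7·2 + 10·2 + 5·3 = 97
  Eli: 9·1 + 13·0 + 11·3 + 7·3 + 10·0 + 5·1 = 68
  Dana: 9·2 + 13·1 + 11·1 + 7·0 + 10·3 + 5·0 = 72
Ben has the highest total.

Ben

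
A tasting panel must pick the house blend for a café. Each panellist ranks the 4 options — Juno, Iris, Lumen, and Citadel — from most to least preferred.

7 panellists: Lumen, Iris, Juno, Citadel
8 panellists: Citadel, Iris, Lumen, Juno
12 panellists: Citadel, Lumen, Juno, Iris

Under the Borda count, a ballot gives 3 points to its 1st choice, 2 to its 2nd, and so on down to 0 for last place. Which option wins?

Borda scores:
  Juno: 7·1 + 8·0 + 12·1 = 19
  Iris: 7·2 + 8·2 + 12·0 = 30
  Lumen: 7·3 + 8·1 + 12·2 = 53
  Citadel: 7·0 + 8·3 + 12·3 = 60
Citadel has the highest total.

Citadel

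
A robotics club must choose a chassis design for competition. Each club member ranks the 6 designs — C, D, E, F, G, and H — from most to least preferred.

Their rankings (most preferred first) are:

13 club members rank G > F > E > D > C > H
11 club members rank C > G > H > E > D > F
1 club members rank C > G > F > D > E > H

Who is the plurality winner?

First-place vote totals:
  C: 12
  D: 0
  E: 0
  F: 0
  G: 13
  H: 0
G has the most first-place votes.

G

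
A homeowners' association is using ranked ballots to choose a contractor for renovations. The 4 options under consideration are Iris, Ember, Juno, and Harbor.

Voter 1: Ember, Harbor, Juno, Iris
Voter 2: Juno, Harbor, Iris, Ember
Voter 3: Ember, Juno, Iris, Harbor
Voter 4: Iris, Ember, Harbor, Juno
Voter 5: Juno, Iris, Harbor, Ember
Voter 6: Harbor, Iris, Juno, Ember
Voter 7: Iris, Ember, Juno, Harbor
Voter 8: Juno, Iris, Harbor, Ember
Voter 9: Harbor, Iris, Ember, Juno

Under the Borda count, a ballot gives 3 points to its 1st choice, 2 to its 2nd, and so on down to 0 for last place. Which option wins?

Borda scores:
  Iris: 0 + 1 + 1 + 3 + 2 + 2 + 3 + 2 + 2 = 16
  Ember: 3 + 0 + 3 + 2 + 0 + 0 + 2 + 0 + 1 = 11
  Juno: 1 + 3 + 2 + 0 + 3 + 1 + 1 + 3 + 0 = 14
  Harbor: 2 + 2 + 0 + 1 + 1 + 3 + 0 + 1 + 3 = 13
Iris has the highest total.

Iris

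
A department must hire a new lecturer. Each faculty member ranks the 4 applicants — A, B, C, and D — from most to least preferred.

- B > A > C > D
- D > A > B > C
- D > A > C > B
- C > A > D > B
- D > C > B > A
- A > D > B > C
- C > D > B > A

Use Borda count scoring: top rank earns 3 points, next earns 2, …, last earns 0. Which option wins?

D

Borda scores:
  A: 2 + 2 + 2 + 2 + 0 + 3 + 0 = 11
  B: 3 + 1 + 0 + 0 + 1 + 1 + 1 = 7
  C: 1 + 0 + 1 + 3 + 2 + 0 + 3 = 10
  D: 0 + 3 + 3 + 1 + 3 + 2 + 2 = 14
D has the highest total.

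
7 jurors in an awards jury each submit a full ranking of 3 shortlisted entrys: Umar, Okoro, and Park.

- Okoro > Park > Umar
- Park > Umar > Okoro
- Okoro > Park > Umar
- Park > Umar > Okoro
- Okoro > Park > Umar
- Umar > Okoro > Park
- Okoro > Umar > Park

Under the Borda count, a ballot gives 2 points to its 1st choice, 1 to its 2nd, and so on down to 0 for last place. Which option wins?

Borda scores:
  Umar: 0 + 1 + 0 + 1 + 0 + 2 + 1 = 5
  Okoro: 2 + 0 + 2 + 0 + 2 + 1 + 2 = 9
  Park: 1 + 2 + 1 + 2 + 1 + 0 + 0 = 7
Okoro has the highest total.

Okoro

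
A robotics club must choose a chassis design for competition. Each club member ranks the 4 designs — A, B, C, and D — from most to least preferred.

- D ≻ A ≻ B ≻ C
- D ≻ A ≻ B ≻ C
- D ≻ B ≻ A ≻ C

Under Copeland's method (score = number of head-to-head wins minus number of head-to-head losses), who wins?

D

Pairwise results:
  A vs B: A wins 2–1.
  A vs C: A wins 3–0.
  A vs D: D wins 3–0.
  B vs C: B wins 3–0.
  B vs D: D wins 3–0.
  C vs D: D wins 3–0.
Copeland scores (wins − losses):
  A: 2 − 1 = 1
  B: 1 − 2 = -1
  C: 0 − 3 = -3
  D: 3 − 0 = 3
D has the best Copeland score.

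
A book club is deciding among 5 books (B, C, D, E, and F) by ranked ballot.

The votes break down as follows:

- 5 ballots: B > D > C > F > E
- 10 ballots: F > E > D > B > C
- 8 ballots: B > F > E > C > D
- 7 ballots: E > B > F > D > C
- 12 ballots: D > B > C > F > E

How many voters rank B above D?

20

Ballots ranking B above D: 5+8+7 = 20.
Ballots ranking D above B: 10+12 = 22.
So 20 of 42 voters prefer B to D.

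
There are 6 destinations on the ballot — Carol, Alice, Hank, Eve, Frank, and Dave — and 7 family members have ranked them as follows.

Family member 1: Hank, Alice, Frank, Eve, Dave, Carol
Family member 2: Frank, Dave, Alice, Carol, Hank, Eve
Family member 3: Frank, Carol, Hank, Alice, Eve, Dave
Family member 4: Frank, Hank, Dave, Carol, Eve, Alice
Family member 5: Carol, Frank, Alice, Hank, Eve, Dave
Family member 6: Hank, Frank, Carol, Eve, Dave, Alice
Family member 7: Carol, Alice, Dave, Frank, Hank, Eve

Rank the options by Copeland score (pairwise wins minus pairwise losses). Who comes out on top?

Pairwise results:
  Carol vs Alice: Carol wins 5–2.
  Carol vs Hank: Carol wins 4–3.
  Carol vs Eve: Carol wins 6–1.
  Carol vs Frank: Frank wins 5–2.
  Carol vs Dave: Carol wins 4–3.
  Alice vs Hank: Hank wins 4–3.
  Alice vs Eve: Alice wins 5–2.
  Alice vs Frank: Frank wins 5–2.
  Alice vs Dave: Alice wins 4–3.
  Hank vs Eve: Hank wins 7–0.
  Hank vs Frank: Frank wins 5–2.
  Hank vs Dave: Hank wins 5–2.
  Eve vs Frank: Frank wins 7–0.
  Eve vs Dave: Eve wins 4–3.
  Frank vs Dave: Frank wins 6–1.
Copeland scores (wins − losses):
  Carol: 4 − 1 = 3
  Alice: 2 − 3 = -1
  Hank: 3 − 2 = 1
  Eve: 1 − 4 = -3
  Frank: 5 − 0 = 5
  Dave: 0 − 5 = -5
Frank has the best Copeland score.

Frank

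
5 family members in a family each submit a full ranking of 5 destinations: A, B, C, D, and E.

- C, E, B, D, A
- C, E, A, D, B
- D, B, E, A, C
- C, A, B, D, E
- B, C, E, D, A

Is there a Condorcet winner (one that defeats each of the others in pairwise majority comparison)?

Yes

Head-to-head results (5 voters total):
A vs B: B wins 3–2.
A vs C: C wins 4–1.
A vs D: D wins 3–2.
A vs E: E wins 4–1.
B vs C: C wins 3–2.
B vs D: B wins 3–2.
B vs E: B wins 3–2.
C vs D: C wins 4–1.
C vs E: C wins 4–1.
D vs E: E wins 3–2.
C beats each rival — A (4–1), B (3–2), D (4–1), E (4–1) — so C is the Condorcet winner.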